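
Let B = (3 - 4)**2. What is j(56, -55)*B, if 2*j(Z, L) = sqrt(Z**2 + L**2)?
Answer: sqrt(6161)/2 ≈ 39.246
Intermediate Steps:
j(Z, L) = sqrt(L**2 + Z**2)/2 (j(Z, L) = sqrt(Z**2 + L**2)/2 = sqrt(L**2 + Z**2)/2)
B = 1 (B = (-1)**2 = 1)
j(56, -55)*B = (sqrt((-55)**2 + 56**2)/2)*1 = (sqrt(3025 + 3136)/2)*1 = (sqrt(6161)/2)*1 = sqrt(6161)/2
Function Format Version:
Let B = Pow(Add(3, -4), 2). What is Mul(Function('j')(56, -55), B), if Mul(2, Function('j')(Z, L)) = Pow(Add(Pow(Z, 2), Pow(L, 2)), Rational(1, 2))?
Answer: Mul(Rational(1, 2), Pow(6161, Rational(1, 2))) ≈ 39.246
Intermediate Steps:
Function('j')(Z, L) = Mul(Rational(1, 2), Pow(Add(Pow(L, 2), Pow(Z, 2)), Rational(1, 2))) (Function('j')(Z, L) = Mul(Rational(1, 2), Pow(Add(Pow(Z, 2), Pow(L, 2)), Rational(1, 2))) = Mul(Rational(1, 2), Pow(Add(Pow(L, 2), Pow(Z, 2)), Rational(1, 2))))
B = 1 (B = Pow(-1, 2) = 1)
Mul(Function('j')(56, -55), B) = Mul(Mul(Rational(1, 2), Pow(Add(Pow(-55, 2), Pow(56, 2)), Rational(1, 2))), 1) = Mul(Mul(Rational(1, 2), Pow(Add(3025, 3136), Rational(1, 2))), 1) = Mul(Mul(Rational(1, 2), Pow(6161, Rational(1, 2))), 1) = Mul(Rational(1, 2), Pow(6161, Rational(1, 2)))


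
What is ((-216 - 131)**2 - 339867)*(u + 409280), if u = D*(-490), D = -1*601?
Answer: -154447956660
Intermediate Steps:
D = -601
u = 294490 (u = -601*(-490) = 294490)
((-216 - 131)**2 - 339867)*(u + 409280) = ((-216 - 131)**2 - 339867)*(294490 + 409280) = ((-347)**2 - 339867)*703770 = (120409 - 339867)*703770 = -219458*703770 = -154447956660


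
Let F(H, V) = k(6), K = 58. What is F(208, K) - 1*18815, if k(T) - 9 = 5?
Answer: -18801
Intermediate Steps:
k(T) = 14 (k(T) = 9 + 5 = 14)
F(H, V) = 14
F(208, K) - 1*18815 = 14 - 1*18815 = 14 - 18815 = -18801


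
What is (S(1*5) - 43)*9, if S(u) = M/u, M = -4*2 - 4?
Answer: -2043/5 ≈ -408.60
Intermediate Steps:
M = -12 (M = -8 - 4 = -12)
S(u) = -12/u
(S(1*5) - 43)*9 = (-12/(1*5) - 43)*9 = (-12/5 - 43)*9 = -227/5*9 = -2043/5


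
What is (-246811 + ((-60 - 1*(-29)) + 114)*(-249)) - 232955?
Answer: -500433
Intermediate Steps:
(-246811 + ((-60 - 1*(-29)) + 114)*(-249)) - 232955 = (-246811 + ((-60 + 29) + 114)*(-249)) - 232955 = (-246811 + (-31 + 114)*(-249)) - 232955 = (-246811 + 83*(-249)) - 232955 = (-246811 - 20667) - 232955 = -267478 - 232955 = -500433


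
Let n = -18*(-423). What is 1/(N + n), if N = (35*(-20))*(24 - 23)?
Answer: 1/6914 ≈ 0.00014463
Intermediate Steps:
n = 7614
N = -700 (N = -700*1 = -700)
1/(N + n) = 1/(-700 + 7614) = 1/6914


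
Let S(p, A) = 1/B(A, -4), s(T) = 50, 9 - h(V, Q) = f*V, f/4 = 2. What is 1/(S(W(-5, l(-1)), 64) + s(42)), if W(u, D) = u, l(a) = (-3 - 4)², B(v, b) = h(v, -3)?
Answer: 503/25149 ≈ 0.020001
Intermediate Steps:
f = 8 (f = 4*2 = 8)
h(V, Q) = 9 - 8*V
B(v, b) = 9 - 8*v
l(a) = 49 (l(a) = (-7)² = 49)
S(p, A) = 1/(9 - 8*A)
1/(S(W(-5, l(-1)), 64) + s(42)) = 1/(-1/(-9 + 8*64) + 50) = 1/(-1/(-9 + 512) + 50) = 1/(-1/503 + 50) = 1/(25149/503) = 503/25149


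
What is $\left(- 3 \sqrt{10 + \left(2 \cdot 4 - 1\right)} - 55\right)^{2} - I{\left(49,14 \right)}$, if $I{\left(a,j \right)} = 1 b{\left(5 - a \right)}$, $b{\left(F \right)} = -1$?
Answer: $3179 + 330 \sqrt{17} \approx 4539.6$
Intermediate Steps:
$I{\left(a,j \right)} = -1$ ($I{\left(a,j \right)} = 1 \left(-1\right) = -1$)
$\left(- 3 \sqrt{10 + \left(2 \cdot 4 - 1\right)} - 55\right)^{2} - I{\left(49,14 \right)} = \left(- 3 \sqrt{10 + \left(2 \cdot 4 - 1\right)} - 55\right)^{2} - -1 = \left(- 3 \sqrt{10 + \left(8 - 1\right)} - 55\right)^{2} + 1 = \left(- 3 \sqrt{10 + 7} - 55\right)^{2} + 1 = \left(- 3 \sqrt{17} - 55\right)^{2} + 1 = \left(-55 - 3 \sqrt{17}\right)^{2} + 1 = 1 + \left(-55 - 3 \sqrt{17}\right)^{2}$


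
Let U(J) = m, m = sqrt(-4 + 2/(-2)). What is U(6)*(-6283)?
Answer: -6283*I*sqrt(5) ≈ -14049.0*I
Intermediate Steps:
m = I*sqrt(5) (m = sqrt(-4 + 2*(-1/2)) = sqrt(-4 - 1) = sqrt(-5) = I*sqrt(5) ≈ 2.2361*I)
U(J) = I*sqrt(5)
U(6)*(-6283) = (I*sqrt(5))*(-6283) = -6283*I*sqrt(5)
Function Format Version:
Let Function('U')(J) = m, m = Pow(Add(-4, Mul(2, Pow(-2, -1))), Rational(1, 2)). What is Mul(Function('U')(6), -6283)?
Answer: Mul(-6283, I, Pow(5, Rational(1, 2))) ≈ Mul(-14049., I)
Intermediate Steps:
m = Mul(I, Pow(5, Rational(1, 2))) (m = Pow(Add(-4, Mul(2, Rational(-1, 2))), Rational(1, 2)) = Pow(Add(-4, -1), Rational(1, 2)) = Pow(-5, Rational(1, 2)) = Mul(I, Pow(5, Rational(1, 2))) ≈ Mul(2.2361, I))
Function('U')(J) = Mul(I, Pow(5, Rational(1, 2)))
Mul(Function('U')(6), -6283) = Mul(Mul(I, Pow(5, Rational(1, 2))), -6283) = Mul(-6283, I, Pow(5, Rational(1, 2)))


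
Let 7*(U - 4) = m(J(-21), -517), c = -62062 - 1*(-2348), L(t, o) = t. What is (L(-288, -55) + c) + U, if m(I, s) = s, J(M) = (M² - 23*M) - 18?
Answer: -420503/7 ≈ -60072.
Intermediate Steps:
J(M) = -18 + M² - 23*M
c = -59714 (c = -62062 + 2348 = -59714)
U = -489/7 (U = 4 + (⅐)*(-517) = 4 - 517/7 = -489/7 ≈ -69.857)
(L(-288, -55) + c) + U = (-288 - 59714) - 489/7 = -60002 - 489/7 = -420503/7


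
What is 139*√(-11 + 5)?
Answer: 139*I*√6 ≈ 340.48*I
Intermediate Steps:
139*√(-11 + 5) = 139*√(-6) = 139*(I*√6) = 139*I*√6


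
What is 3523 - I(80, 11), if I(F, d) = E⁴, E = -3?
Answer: 3442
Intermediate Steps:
I(F, d) = 81 (I(F, d) = (-3)⁴ = 81)
3523 - I(80, 11) = 3523 - 1*81 = 3523 - 81 = 3442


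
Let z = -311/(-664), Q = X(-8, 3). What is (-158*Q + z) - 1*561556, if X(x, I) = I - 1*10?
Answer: -372138489/664 ≈ -5.6045e+5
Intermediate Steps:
X(x, I) = -10 + I (X(x, I) = I - 10 = -10 + I)
Q = -7 (Q = -10 + 3 = -7)
z = 311/664 (z = -311*(-1/664) = 311/664 ≈ 0.46837)
(-158*Q + z) - 1*561556 = (-158*(-7) + 311/664) - 1*561556 = (1106 + 311/664) - 561556 = 734695/664 - 561556 = -372138489/664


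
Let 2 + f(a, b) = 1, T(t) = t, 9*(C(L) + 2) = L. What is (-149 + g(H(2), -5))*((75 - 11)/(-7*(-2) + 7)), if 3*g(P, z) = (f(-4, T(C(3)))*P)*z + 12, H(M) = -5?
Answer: -29440/63 ≈ -467.30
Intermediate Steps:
C(L) = -2 + L/9
f(a, b) = -1 (f(a, b) = -2 + 1 = -1)
g(P, z) = 4 - P*z/3 (g(P, z) = ((-P)*z + 12)/3 = (-P*z + 12)/3 = (12 - P*z)/3 = 4 - P*z/3)
(-149 + g(H(2), -5))*((75 - 11)/(-7*(-2) + 7)) = (-149 + (4 - 1/3*(-5)*(-5)))*((75 - 11)/(-7*(-2) + 7)) = (-149 + (4 - 25/3))*(64/(14 + 7)) = (-149 - 13/3)*(64/21) = -29440/(3*21) = -460/3*64/21 = -29440/63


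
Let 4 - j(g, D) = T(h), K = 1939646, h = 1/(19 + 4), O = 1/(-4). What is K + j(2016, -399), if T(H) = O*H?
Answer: 178447801/92 ≈ 1.9397e+6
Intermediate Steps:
O = -¼ ≈ -0.25000
h = 1/23 ≈ 0.043478
T(H) = -H/4
j(g, D) = 369/92 (j(g, D) = 4 - (-1)/(4*23) = 4 - 1*(-1/92) = 4 + 1/92 = 369/92)
K + j(2016, -399) = 1939646 + 369/92 = 178447801/92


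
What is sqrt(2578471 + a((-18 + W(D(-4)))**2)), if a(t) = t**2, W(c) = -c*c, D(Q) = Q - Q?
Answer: sqrt(2683447) ≈ 1638.1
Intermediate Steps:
D(Q) = 0
W(c) = -c**2
sqrt(2578471 + a((-18 + W(D(-4)))**2)) = sqrt(2578471 + ((-18 - 1*0**2)**2)**2) = sqrt(2578471 + ((-18 - 1*0)**2)**2) = sqrt(2578471 + ((-18 + 0)**2)**2) = sqrt(2578471 + ((-18)**2)**2) = sqrt(2578471 + 324**2) = sqrt(2578471 + 104976) = sqrt(2683447)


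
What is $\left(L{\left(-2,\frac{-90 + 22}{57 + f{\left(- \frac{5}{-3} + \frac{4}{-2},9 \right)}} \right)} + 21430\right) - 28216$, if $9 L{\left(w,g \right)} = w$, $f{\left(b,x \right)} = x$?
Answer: $- \frac{61076}{9} \approx -6786.2$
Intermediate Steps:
$L{\left(w,g \right)} = \frac{w}{9}$
$\left(L{\left(-2,\frac{-90 + 22}{57 + f{\left(- \frac{5}{-3} + \frac{4}{-2},9 \right)}} \right)} + 21430\right) - 28216 = \left(\frac{1}{9} \left(-2\right) + 21430\right) - 28216 = \left(- \frac{2}{9} + 21430\right) - 28216 = \frac{192868}{9} - 28216 = - \frac{61076}{9}$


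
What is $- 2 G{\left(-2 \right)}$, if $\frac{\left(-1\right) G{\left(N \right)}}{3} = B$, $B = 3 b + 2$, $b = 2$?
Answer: $48$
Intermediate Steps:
$B = 8$ ($B = 3 \cdot 2 + 2 = 6 + 2 = 8$)
$G{\left(N \right)} = -24$ ($G{\left(N \right)} = \left(-3\right) 8 = -24$)
$- 2 G{\left(-2 \right)} = \left(-2\right) \left(-24\right) = 48$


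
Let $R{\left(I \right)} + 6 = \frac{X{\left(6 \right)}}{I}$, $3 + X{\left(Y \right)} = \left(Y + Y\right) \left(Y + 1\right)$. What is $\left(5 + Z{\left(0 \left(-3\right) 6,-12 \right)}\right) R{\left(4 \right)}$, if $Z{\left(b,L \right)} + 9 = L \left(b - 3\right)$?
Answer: $456$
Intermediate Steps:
$X{\left(Y \right)} = -3 + 2 Y \left(1 + Y\right)$ ($X{\left(Y \right)} = -3 + \left(Y + Y\right) \left(Y + 1\right) = -3 + 2 Y \left(1 + Y\right)$)
$Z{\left(b,L \right)} = -9 + L \left(-3 + b\right)$ ($Z{\left(b,L \right)} = -9 + L \left(b - 3\right) = -9 + L \left(-3 + b\right)$)
$R{\left(I \right)} = -6 + \frac{81}{I}$ ($R{\left(I \right)} = -6 + \frac{-3 + 2 \cdot 6 + 2 \cdot 6^{2}}{I} = -6 + \frac{-3 + 12 + 2 \cdot 36}{I} = -6 + \frac{-3 + 12 + 72}{I} = -6 + \frac{81}{I}$)
$\left(5 + Z{\left(0 \left(-3\right) 6,-12 \right)}\right) R{\left(4 \right)} = \left(5 - \left(-27 + 12 \cdot 0 \left(-3\right) 6\right)\right) \left(-6 + \frac{81}{4}\right) = \left(5 - \left(-27 + 12 \cdot 0 \cdot 6\right)\right) \left(-6 + 81 \cdot \frac{1}{4}\right) = \left(5 - -27\right) \left(-6 + \frac{81}{4}\right) = \left(5 + \left(-9 + 36 + 0\right)\right) \frac{57}{4} = \left(5 + 27\right) \frac{57}{4} = 32 \cdot \frac{57}{4} = 456$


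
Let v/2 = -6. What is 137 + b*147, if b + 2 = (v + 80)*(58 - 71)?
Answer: -130105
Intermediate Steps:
v = -12 (v = 2*(-6) = -12)
b = -886 (b = -2 + (-12 + 80)*(58 - 71) = -2 + 68*(-13) = -2 - 884 = -886)
137 + b*147 = 137 - 886*147 = 137 - 130242 = -130105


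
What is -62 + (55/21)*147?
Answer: 323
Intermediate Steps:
-62 + (55/21)*147 = -62 + 385 = 323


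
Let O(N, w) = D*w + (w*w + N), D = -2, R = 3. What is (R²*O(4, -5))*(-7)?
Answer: -2457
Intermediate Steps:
O(N, w) = N + w² - 2*w (O(N, w) = -2*w + (w*w + N) = -2*w + (w² + N) = -2*w + (N + w²) = N + w² - 2*w)
(R²*O(4, -5))*(-7) = (3²*(4 + (-5)² - 2*(-5)))*(-7) = (9*(4 + 25 + 10))*(-7) = (9*39)*(-7) = 351*(-7) = -2457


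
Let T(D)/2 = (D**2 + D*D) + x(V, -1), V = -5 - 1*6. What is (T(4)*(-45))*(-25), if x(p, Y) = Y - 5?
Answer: 58500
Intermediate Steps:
V = -11 (V = -5 - 6 = -11)
x(p, Y) = -5 + Y
T(D) = -12 + 4*D**2 (T(D) = 2*((D**2 + D*D) + (-5 - 1)) = 2*((D**2 + D**2) - 6) = 2*(2*D**2 - 6) = 2*(-6 + 2*D**2) = -12 + 4*D**2)
(T(4)*(-45))*(-25) = ((-12 + 4*4**2)*(-45))*(-25) = ((-12 + 4*16)*(-45))*(-25) = ((-12 + 64)*(-45))*(-25) = (52*(-45))*(-25) = -2340*(-25) = 58500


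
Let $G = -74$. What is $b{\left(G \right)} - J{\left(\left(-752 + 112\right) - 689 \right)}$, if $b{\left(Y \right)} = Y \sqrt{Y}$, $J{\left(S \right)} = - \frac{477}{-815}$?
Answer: $- \frac{477}{815} - 74 i \sqrt{74} \approx -0.58528 - 636.57 i$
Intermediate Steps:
$J{\left(S \right)} = \frac{477}{815}$ ($J{\left(S \right)} = \left(-477\right) \left(- \frac{1}{815}\right) = \frac{477}{815}$)
$b{\left(Y \right)} = Y^{\frac{3}{2}}$
$b{\left(G \right)} - J{\left(\left(-752 + 112\right) - 689 \right)} = \left(-74\right)^{\frac{3}{2}} - \frac{477}{815} = - 74 i \sqrt{74} - \frac{477}{815} = - \frac{477}{815} - 74 i \sqrt{74}$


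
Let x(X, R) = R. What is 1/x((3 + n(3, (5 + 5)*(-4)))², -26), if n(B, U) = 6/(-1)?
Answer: -1/26 ≈ -0.038462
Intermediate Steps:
n(B, U) = -6 (n(B, U) = 6*(-1) = -6)
1/x((3 + n(3, (5 + 5)*(-4)))², -26) = 1/(-26) = -1/26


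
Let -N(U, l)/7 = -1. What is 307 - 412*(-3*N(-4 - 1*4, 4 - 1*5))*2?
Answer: 17611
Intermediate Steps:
N(U, l) = 7 (N(U, l) = -7*(-1) = 7)
307 - 412*(-3*N(-4 - 1*4, 4 - 1*5))*2 = 307 - 412*(-3*7)*2 = 307 - (-8652)*2 = 307 - 412*(-42) = 307 + 17304 = 17611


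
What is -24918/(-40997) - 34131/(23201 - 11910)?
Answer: -1117919469/462897127 ≈ -2.4151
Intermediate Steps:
-24918/(-40997) - 34131/(23201 - 11910) = -24918*(-1/40997) - 34131/11291 = 24918/40997 - 34131*1/11291 = 24918/40997 - 34131/11291 = -1117919469/462897127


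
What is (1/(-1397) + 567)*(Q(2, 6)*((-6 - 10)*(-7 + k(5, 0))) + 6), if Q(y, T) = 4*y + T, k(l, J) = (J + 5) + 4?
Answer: -350107316/1397 ≈ -2.5061e+5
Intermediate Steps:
k(l, J) = 9 + J (k(l, J) = (5 + J) + 4 = 9 + J)
Q(y, T) = T + 4*y
(1/(-1397) + 567)*(Q(2, 6)*((-6 - 10)*(-7 + k(5, 0))) + 6) = (1/(-1397) + 567)*((6 + 4*2)*((-6 - 10)*(-7 + (9 + 0))) + 6) = (-1/1397 + 567)*((6 + 8)*(-16*(-7 + 9)) + 6) = 792098*(14*(-16*2) + 6)/1397 = 792098*(14*(-32) + 6)/1397 = 792098*(-448 + 6)/1397 = (792098/1397)*(-442) = -350107316/1397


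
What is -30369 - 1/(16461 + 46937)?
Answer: -1925333863/63398 ≈ -30369.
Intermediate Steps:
-30369 - 1/(16461 + 46937) = -30369 - 1/63398 = -1925333863/63398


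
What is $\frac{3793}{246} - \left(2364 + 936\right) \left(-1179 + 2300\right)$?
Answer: $- \frac{910024007}{246} \approx -3.6993 \cdot 10^{6}$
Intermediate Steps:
$\frac{3793}{246} - \left(2364 + 936\right) \left(-1179 + 2300\right) = 3793 \cdot \frac{1}{246} - 3300 \cdot 1121 = \frac{3793}{246} - 3699300 = - \frac{910024007}{246}$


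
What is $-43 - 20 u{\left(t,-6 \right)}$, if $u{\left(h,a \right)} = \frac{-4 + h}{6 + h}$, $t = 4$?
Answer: $-43$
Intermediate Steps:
$u{\left(h,a \right)} = \frac{-4 + h}{6 + h}$
$-43 - 20 u{\left(t,-6 \right)} = -43 - 20 \frac{-4 + 4}{6 + 4} = -43 - 20 \cdot \frac{1}{10} \cdot 0 = -43 - 0 = -43 + 0 = -43$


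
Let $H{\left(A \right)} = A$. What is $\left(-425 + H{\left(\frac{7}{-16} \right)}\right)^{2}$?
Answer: $\frac{46335249}{256} \approx 1.81 \cdot 10^{5}$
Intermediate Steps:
$\left(-425 + H{\left(\frac{7}{-16} \right)}\right)^{2} = \left(-425 + \frac{7}{-16}\right)^{2} = \left(-425 + 7 \left(- \frac{1}{16}\right)\right)^{2} = \left(-425 - \frac{7}{16}\right)^{2} = \left(- \frac{6807}{16}\right)^{2} = \frac{46335249}{256}$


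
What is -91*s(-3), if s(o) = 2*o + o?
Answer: 819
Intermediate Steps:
s(o) = 3*o
-91*s(-3) = -273*(-3) = -91*(-9) = 819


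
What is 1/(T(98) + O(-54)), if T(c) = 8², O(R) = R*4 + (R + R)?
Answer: -1/260 ≈ -0.0038462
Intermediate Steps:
O(R) = 6*R (O(R) = 4*R + 2*R = 6*R)
T(c) = 64
1/(T(98) + O(-54)) = 1/(64 + 6*(-54)) = 1/(64 - 324) = 1/(-260) = -1/260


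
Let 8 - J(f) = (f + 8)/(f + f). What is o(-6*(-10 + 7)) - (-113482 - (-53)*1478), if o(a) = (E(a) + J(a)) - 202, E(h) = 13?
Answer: 629393/18 ≈ 34966.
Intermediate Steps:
J(f) = 8 - (8 + f)/(2*f) (J(f) = 8 - (f + 8)/(f + f) = 8 - (8 + f)/(2*f))
o(a) = -363/2 - 4/a (o(a) = (13 + (15/2 - 4/a)) - 202 = (41/2 - 4/a) - 202 = -363/2 - 4/a)
o(-6*(-10 + 7)) - (-113482 - (-53)*1478) = (-363/2 - 4*(-1/(6*(-10 + 7)))) - (-113482 - (-53)*1478) = (-363/2 - 4/((-6*(-3)))) - (-113482 - 1*(-78334)) = (-363/2 - 4/18) - (-113482 + 78334) = (-363/2 - 4*1/18) - 1*(-35148) = (-363/2 - 2/9) + 35148 = -3271/18 + 35148 = 629393/18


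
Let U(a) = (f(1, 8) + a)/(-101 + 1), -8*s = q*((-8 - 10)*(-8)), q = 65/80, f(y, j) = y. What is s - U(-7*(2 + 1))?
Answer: -593/40 ≈ -14.825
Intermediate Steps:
q = 13/16 (q = 65*(1/80) = 13/16 ≈ 0.81250)
s = -117/8 (s = -13*(-8 - 10)*(-8)/128 = -13*(-18*(-8))/128 = -13*144/128 = -⅛*117 = -117/8 ≈ -14.625)
U(a) = -1/100 - a/100 (U(a) = (1 + a)/(-101 + 1) = (1 + a)/(-100) = (1 + a)*(-1/100) = -1/100 - a/100)
s - U(-7*(2 + 1)) = -117/8 - (-1/100 - (-7)*(2 + 1)/100) = -117/8 - (-1/100 - (-7)*3/100) = -117/8 - (-1/100 - 1/100*(-21)) = -117/8 - (-1/100 + 21/100) = -117/8 - 1*⅕ = -117/8 - ⅕ = -593/40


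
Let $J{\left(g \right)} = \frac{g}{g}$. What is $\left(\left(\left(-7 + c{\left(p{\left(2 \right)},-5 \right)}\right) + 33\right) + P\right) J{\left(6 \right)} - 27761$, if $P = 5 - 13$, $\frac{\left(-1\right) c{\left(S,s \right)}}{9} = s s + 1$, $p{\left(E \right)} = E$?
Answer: $-27977$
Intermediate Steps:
$c{\left(S,s \right)} = -9 - 9 s^{2}$ ($c{\left(S,s \right)} = - 9 \left(s s + 1\right) = - 9 \left(s^{2} + 1\right) = - 9 \left(1 + s^{2}\right) = -9 - 9 s^{2}$)
$P = -8$
$J{\left(g \right)} = 1$
$\left(\left(\left(-7 + c{\left(p{\left(2 \right)},-5 \right)}\right) + 33\right) + P\right) J{\left(6 \right)} - 27761 = \left(\left(\left(-7 - \left(9 + 9 \left(-5\right)^{2}\right)\right) + 33\right) - 8\right) 1 - 27761 = \left(\left(\left(-7 - 234\right) + 33\right) - 8\right) 1 - 27761 = \left(\left(-241 + 33\right) - 8\right) 1 - 27761 = \left(-208 - 8\right) 1 - 27761 = \left(-216\right) 1 - 27761 = -216 - 27761 = -27977$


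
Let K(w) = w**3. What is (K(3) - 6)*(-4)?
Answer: -84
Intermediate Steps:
(K(3) - 6)*(-4) = (3**3 - 6)*(-4) = (27 - 6)*(-4) = 21*(-4) = -84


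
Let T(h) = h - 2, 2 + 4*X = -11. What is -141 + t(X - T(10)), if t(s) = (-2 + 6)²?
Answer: -125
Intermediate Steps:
X = -13/4 (X = -½ + (¼)*(-11) = -½ - 11/4 = -13/4 ≈ -3.2500)
T(h) = -2 + h
t(s) = 16 (t(s) = 4² = 16)
-141 + t(X - T(10)) = -141 + 16 = -125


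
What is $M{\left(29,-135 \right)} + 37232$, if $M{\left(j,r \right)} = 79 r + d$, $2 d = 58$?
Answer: $26596$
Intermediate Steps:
$d = 29$ ($d = \frac{1}{2} \cdot 58 = 29$)
$M{\left(j,r \right)} = 29 + 79 r$ ($M{\left(j,r \right)} = 79 r + 29 = 29 + 79 r$)
$M{\left(29,-135 \right)} + 37232 = \left(29 + 79 \left(-135\right)\right) + 37232 = \left(29 - 10665\right) + 37232 = -10636 + 37232 = 26596$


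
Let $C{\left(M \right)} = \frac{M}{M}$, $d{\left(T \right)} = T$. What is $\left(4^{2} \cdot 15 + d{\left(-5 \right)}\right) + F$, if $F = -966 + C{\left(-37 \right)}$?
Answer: $-730$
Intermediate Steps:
$C{\left(M \right)} = 1$
$F = -965$ ($F = -966 + 1 = -965$)
$\left(4^{2} \cdot 15 + d{\left(-5 \right)}\right) + F = \left(4^{2} \cdot 15 - 5\right) - 965 = \left(16 \cdot 15 - 5\right) - 965 = \left(240 - 5\right) - 965 = 235 - 965 = -730$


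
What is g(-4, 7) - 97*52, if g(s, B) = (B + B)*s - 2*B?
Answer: -5114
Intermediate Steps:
g(s, B) = -2*B + 2*B*s (g(s, B) = (2*B)*s - 2*B = 2*B*s - 2*B = -2*B + 2*B*s)
g(-4, 7) - 97*52 = 2*7*(-1 - 4) - 97*52 = 2*7*(-5) - 5044 = -70 - 5044 = -5114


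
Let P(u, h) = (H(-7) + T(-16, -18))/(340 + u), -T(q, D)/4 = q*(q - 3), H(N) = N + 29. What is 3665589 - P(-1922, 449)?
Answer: 2899480302/791 ≈ 3.6656e+6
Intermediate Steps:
H(N) = 29 + N
T(q, D) = -4*q*(-3 + q) (T(q, D) = -4*q*(q - 3) = -4*q*(-3 + q))
P(u, h) = -1194/(340 + u) (P(u, h) = ((29 - 7) + 4*(-16)*(3 - 1*(-16)))/(340 + u) = (22 + 4*(-16)*(3 + 16))/(340 + u) = (22 + 4*(-16)*19)/(340 + u) = (22 - 1216)/(340 + u) = -1194/(340 + u))
3665589 - P(-1922, 449) = 3665589 - (-1194)/(340 - 1922) = 3665589 - (-1194)/(-1582) = 3665589 - (-1194)*(-1)/1582 = 3665589 - 1*597/791 = 3665589 - 597/791 = 2899480302/791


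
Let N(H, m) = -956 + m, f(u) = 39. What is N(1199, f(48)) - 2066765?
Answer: -2067682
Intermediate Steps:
N(1199, f(48)) - 2066765 = (-956 + 39) - 2066765 = -917 - 2066765 = -2067682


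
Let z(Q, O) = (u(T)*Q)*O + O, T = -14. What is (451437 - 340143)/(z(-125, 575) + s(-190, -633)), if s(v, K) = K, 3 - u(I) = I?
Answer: -37098/407311 ≈ -0.091080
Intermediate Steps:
u(I) = 3 - I
z(Q, O) = O + 17*O*Q (z(Q, O) = ((3 - 1*(-14))*Q)*O + O = ((3 + 14)*Q)*O + O = (17*Q)*O + O = 17*O*Q + O = O + 17*O*Q)
(451437 - 340143)/(z(-125, 575) + s(-190, -633)) = (451437 - 340143)/(575*(1 + 17*(-125)) - 633) = 111294/(575*(1 - 2125) - 633) = 111294/(575*(-2124) - 633) = 111294/(-1221300 - 633) = 111294/(-1221933) = 111294*(-1/1221933) = -37098/407311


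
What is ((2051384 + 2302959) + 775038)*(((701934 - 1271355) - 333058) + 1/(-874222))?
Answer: -4046912320648336159/874222 ≈ -4.6292e+12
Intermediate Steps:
((2051384 + 2302959) + 775038)*(((701934 - 1271355) - 333058) + 1/(-874222)) = (4354343 + 775038)*((-569421 - 333058) - 1/874222) = 5129381*(-902479 - 1/874222) = 5129381*(-788966996339/874222) = -4046912320648336159/874222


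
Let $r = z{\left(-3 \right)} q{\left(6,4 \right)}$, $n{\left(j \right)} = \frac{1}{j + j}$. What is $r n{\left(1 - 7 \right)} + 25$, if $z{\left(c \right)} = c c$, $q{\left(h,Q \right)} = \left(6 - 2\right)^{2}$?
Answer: $13$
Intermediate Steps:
$n{\left(j \right)} = \frac{1}{2 j}$
$q{\left(h,Q \right)} = 16$ ($q{\left(h,Q \right)} = 4^{2} = 16$)
$z{\left(c \right)} = c^{2}$
$r = 144$ ($r = \left(-3\right)^{2} \cdot 16 = 9 \cdot 16 = 144$)
$r n{\left(1 - 7 \right)} + 25 = 144 \frac{1}{2 \left(1 - 7\right)} + 25 = 144 \frac{1}{2 \left(-6\right)} + 25 = 144 \cdot \frac{1}{2} \left(- \frac{1}{6}\right) + 25 = 144 \left(- \frac{1}{12}\right) + 25 = -12 + 25 = 13$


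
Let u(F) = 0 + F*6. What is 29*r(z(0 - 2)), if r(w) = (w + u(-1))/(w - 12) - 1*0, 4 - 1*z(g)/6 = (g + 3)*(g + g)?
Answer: 203/6 ≈ 33.833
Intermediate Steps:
u(F) = 6*F (u(F) = 0 + 6*F = 6*F)
z(g) = 24 - 12*g*(3 + g) (z(g) = 24 - 6*(g + 3)*(g + g) = 24 - 6*(3 + g)*2*g = 24 - 12*g*(3 + g))
r(w) = (-6 + w)/(-12 + w) (r(w) = (w + 6*(-1))/(w - 12) - 1*0 = (w - 6)/(-12 + w) + 0 = (-6 + w)/(-12 + w) + 0 = (-6 + w)/(-12 + w))
29*r(z(0 - 2)) = 29*((-6 + (24 - 36*(0 - 2) - 12*(0 - 2)²))/(-12 + (24 - 36*(0 - 2) - 12*(0 - 2)²))) = 29*((-6 + (24 - 36*(-2) - 12*(-2)²))/(-12 + (24 - 36*(-2) - 12*(-2)²))) = 29*((-6 + (24 + 72 - 12*4))/(-12 + (24 + 72 - 12*4))) = 29*((-6 + (24 + 72 - 48))/(-12 + (24 + 72 - 48))) = 29*((-6 + 48)/(-12 + 48)) = 29*(42/36) = 29*((1/36)*42) = 29*(7/6) = 203/6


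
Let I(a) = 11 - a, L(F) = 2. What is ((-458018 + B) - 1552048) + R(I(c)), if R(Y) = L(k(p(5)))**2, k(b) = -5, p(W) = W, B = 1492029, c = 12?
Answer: -518033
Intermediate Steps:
R(Y) = 4 (R(Y) = 2**2 = 4)
((-458018 + B) - 1552048) + R(I(c)) = ((-458018 + 1492029) - 1552048) + 4 = (1034011 - 1552048) + 4 = -518037 + 4 = -518033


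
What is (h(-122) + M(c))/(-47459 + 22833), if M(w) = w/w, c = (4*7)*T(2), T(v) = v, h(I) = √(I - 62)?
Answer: -1/24626 - I*√46/12313 ≈ -4.0607e-5 - 0.00055083*I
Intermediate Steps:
h(I) = √(-62 + I)
c = 56 (c = (4*7)*2 = 28*2 = 56)
M(w) = 1
(h(-122) + M(c))/(-47459 + 22833) = (√(-62 - 122) + 1)/(-47459 + 22833) = (√(-184) + 1)/(-24626) = (2*I*√46 + 1)*(-1/24626) = (1 + 2*I*√46)*(-1/24626) = -1/24626 - I*√46/12313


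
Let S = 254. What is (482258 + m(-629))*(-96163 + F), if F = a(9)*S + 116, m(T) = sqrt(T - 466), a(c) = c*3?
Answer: -43012108762 - 89189*I*sqrt(1095) ≈ -4.3012e+10 - 2.9513e+6*I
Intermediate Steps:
a(c) = 3*c
m(T) = sqrt(-466 + T)
F = 6974 (F = (3*9)*254 + 116 = 27*254 + 116 = 6858 + 116 = 6974)
(482258 + m(-629))*(-96163 + F) = (482258 + sqrt(-466 - 629))*(-96163 + 6974) = (482258 + sqrt(-1095))*(-89189) = (482258 + I*sqrt(1095))*(-89189) = -43012108762 - 89189*I*sqrt(1095)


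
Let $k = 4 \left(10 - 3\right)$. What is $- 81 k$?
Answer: $-2268$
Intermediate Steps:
$k = 28$ ($k = 4 \cdot 7 = 28$)
$- 81 k = \left(-81\right) 28 = -2268$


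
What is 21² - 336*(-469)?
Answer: 158025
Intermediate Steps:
21² - 336*(-469) = 441 + 157584 = 158025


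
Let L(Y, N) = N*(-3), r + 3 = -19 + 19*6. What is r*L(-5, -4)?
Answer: 1104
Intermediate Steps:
r = 92 (r = -3 + (-19 + 19*6) = -3 + (-19 + 114) = -3 + 95 = 92)
L(Y, N) = -3*N
r*L(-5, -4) = 92*(-3*(-4)) = 92*12 = 1104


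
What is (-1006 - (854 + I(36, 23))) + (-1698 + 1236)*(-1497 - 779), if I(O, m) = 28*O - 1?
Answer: 1048645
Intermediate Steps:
I(O, m) = -1 + 28*O
(-1006 - (854 + I(36, 23))) + (-1698 + 1236)*(-1497 - 779) = (-1006 - (854 + (-1 + 28*36))) + (-1698 + 1236)*(-1497 - 779) = (-1006 - (854 + (-1 + 1008))) - 462*(-2276) = (-1006 - (854 + 1007)) + 1051512 = (-1006 - 1*1861) + 1051512 = (-1006 - 1861) + 1051512 = -2867 + 1051512 = 1048645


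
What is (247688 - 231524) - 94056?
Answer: -77892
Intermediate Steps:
(247688 - 231524) - 94056 = 16164 - 94056 = -77892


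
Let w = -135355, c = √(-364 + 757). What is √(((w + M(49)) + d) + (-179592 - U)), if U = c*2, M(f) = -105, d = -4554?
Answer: √(-319606 - 2*√393) ≈ 565.37*I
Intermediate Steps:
c = √393 ≈ 19.824
U = 2*√393 (U = √393*2 = 2*√393 ≈ 39.648)
√(((w + M(49)) + d) + (-179592 - U)) = √(((-135355 - 105) - 4554) + (-179592 - 2*√393)) = √((-135460 - 4554) + (-179592 - 2*√393)) = √(-140014 + (-179592 - 2*√393)) = √(-319606 - 2*√393)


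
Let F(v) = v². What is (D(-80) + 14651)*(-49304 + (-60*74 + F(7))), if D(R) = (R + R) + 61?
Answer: -781369640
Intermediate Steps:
D(R) = 61 + 2*R (D(R) = 2*R + 61 = 61 + 2*R)
(D(-80) + 14651)*(-49304 + (-60*74 + F(7))) = ((61 + 2*(-80)) + 14651)*(-49304 + (-60*74 + 7²)) = ((61 - 160) + 14651)*(-49304 + (-4440 + 49)) = (-99 + 14651)*(-49304 - 4391) = 14552*(-53695) = -781369640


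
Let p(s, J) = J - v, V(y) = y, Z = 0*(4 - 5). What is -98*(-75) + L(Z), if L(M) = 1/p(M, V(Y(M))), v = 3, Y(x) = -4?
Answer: 51449/7 ≈ 7349.9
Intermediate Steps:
Z = 0 (Z = 0*(-1) = 0)
p(s, J) = -3 + J (p(s, J) = J - 1*3 = J - 3 = -3 + J)
L(M) = -1/7 (L(M) = 1/(-3 - 4) = 1/(-7) = -1/7)
-98*(-75) + L(Z) = -98*(-75) - 1/7 = 7350 - 1/7 = 51449/7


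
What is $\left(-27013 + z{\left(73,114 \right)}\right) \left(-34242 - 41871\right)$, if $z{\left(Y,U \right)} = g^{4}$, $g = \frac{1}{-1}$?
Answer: $2055964356$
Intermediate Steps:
$g = -1$
$z{\left(Y,U \right)} = 1$ ($z{\left(Y,U \right)} = \left(-1\right)^{4} = 1$)
$\left(-27013 + z{\left(73,114 \right)}\right) \left(-34242 - 41871\right) = \left(-27013 + 1\right) \left(-34242 - 41871\right) = \left(-27012\right) \left(-76113\right) = 2055964356$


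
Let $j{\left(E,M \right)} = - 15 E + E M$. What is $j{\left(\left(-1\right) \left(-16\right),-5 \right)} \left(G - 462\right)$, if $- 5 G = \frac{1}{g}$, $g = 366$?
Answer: $\frac{27054752}{183} \approx 1.4784 \cdot 10^{5}$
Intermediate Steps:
$G = - \frac{1}{1830}$ ($G = - \frac{1}{5 \cdot 366} = \left(- \frac{1}{5}\right) \frac{1}{366} = - \frac{1}{1830} \approx -0.00054645$)
$j{\left(\left(-1\right) \left(-16\right),-5 \right)} \left(G - 462\right) = \left(-1\right) \left(-16\right) \left(-15 - 5\right) \left(- \frac{1}{1830} - 462\right) = 16 \left(-20\right) \left(- \frac{845461}{1830}\right) = \left(-320\right) \left(- \frac{845461}{1830}\right) = \frac{27054752}{183}$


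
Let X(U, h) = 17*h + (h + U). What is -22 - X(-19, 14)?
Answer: -255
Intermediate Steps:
X(U, h) = U + 18*h (X(U, h) = 17*h + (U + h) = U + 18*h)
-22 - X(-19, 14) = -22 - (-19 + 18*14) = -22 - (-19 + 252) = -22 - 1*233 = -22 - 233 = -255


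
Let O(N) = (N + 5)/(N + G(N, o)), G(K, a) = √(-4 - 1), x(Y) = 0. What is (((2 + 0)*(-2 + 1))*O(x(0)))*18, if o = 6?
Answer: 36*I*√5 ≈ 80.498*I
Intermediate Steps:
G(K, a) = I*√5 (G(K, a) = √(-5) = I*√5)
O(N) = (5 + N)/(N + I*√5) (O(N) = (N + 5)/(N + I*√5) = (5 + N)/(N + I*√5))
(((2 + 0)*(-2 + 1))*O(x(0)))*18 = (((2 + 0)*(-2 + 1))*((5 + 0)/(0 + I*√5)))*18 = ((2*(-1))*(5/(I*√5)))*18 = -2*(-I*√5/5)*5*18 = -(-2)*I*√5*18 = (2*I*√5)*18 = 36*I*√5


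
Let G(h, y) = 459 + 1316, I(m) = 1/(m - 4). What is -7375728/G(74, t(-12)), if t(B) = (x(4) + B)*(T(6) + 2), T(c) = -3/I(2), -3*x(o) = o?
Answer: -7375728/1775 ≈ -4155.3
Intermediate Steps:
I(m) = 1/(-4 + m)
x(o) = -o/3
T(c) = 6 (T(c) = -3/(1/(-4 + 2)) = -3/(1/(-2)) = -3/(-½) = -3*(-2) = 6)
t(B) = -32/3 + 8*B (t(B) = (-⅓*4 + B)*(6 + 2) = (-4/3 + B)*8 = -32/3 + 8*B)
G(h, y) = 1775
-7375728/G(74, t(-12)) = -7375728/1775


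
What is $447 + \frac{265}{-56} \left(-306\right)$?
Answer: $\frac{53061}{28} \approx 1895.0$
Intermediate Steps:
$447 + \frac{265}{-56} \left(-306\right) = 447 + 265 \left(- \frac{1}{56}\right) \left(-306\right) = 447 - - \frac{40545}{28} = 447 + \frac{40545}{28} = \frac{53061}{28}$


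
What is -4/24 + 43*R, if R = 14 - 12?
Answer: 515/6 ≈ 85.833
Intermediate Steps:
R = 2
-4/24 + 43*R = -4/24 + 43*2 = -4*1/24 + 86 = -⅙ + 86 = 515/6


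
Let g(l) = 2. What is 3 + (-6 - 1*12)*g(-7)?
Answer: -33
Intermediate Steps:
3 + (-6 - 1*12)*g(-7) = 3 + (-6 - 1*12)*2 = 3 + (-6 - 12)*2 = 3 - 18*2 = 3 - 36 = -33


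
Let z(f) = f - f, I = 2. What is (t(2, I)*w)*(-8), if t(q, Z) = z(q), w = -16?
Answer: 0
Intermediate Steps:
z(f) = 0
t(q, Z) = 0
(t(2, I)*w)*(-8) = (0*(-16))*(-8) = 0*(-8) = 0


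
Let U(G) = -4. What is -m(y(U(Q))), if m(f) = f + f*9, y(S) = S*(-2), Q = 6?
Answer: -80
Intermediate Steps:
y(S) = -2*S
m(f) = 10*f (m(f) = f + 9*f = 10*f)
-m(y(U(Q))) = -10*(-2*(-4)) = -10*8 = -1*80 = -80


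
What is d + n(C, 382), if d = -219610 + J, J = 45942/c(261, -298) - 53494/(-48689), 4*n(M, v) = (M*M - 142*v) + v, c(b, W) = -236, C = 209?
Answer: -2554922249725/11490604 ≈ -2.2235e+5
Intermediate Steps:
n(M, v) = -141*v/4 + M²/4 (n(M, v) = ((M*M - 142*v) + v)/4 = ((M² - 142*v) + v)/4 = (M² - 141*v)/4 = -141*v/4 + M²/4)
J = -1112122727/5745302 (J = 45942/(-236) - 53494/(-48689) = 45942*(-1/236) - 53494*(-1/48689) = -22971/118 + 53494/48689 = -1112122727/5745302 ≈ -193.57)
d = -1262837894947/5745302 (d = -219610 - 1112122727/5745302 = -1262837894947/5745302 ≈ -2.1980e+5)
d + n(C, 382) = -1262837894947/5745302 + (-141/4*382 + (¼)*209²) = -1262837894947/5745302 + (-26931/2 + (¼)*43681) = -1262837894947/5745302 + (-26931/2 + 43681/4) = -1262837894947/5745302 - 10181/4 = -2554922249725/11490604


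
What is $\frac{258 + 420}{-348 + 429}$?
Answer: $\frac{226}{27} \approx 8.3704$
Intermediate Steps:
$\frac{258 + 420}{-348 + 429} = \frac{678}{81} = 678 \cdot \frac{1}{81} = \frac{226}{27}$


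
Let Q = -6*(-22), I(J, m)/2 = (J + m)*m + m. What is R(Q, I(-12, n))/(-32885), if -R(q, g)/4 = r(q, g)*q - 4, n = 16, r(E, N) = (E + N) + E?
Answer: 223856/32885 ≈ 6.8072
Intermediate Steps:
r(E, N) = N + 2*E
I(J, m) = 2*m + 2*m*(J + m) (I(J, m) = 2*((J + m)*m + m) = 2*(m*(J + m) + m) = 2*(m + m*(J + m)) = 2*m + 2*m*(J + m))
Q = 132
R(q, g) = 16 - 4*q*(g + 2*q) (R(q, g) = -4*((g + 2*q)*q - 4) = -4*(q*(g + 2*q) - 4) = -4*(-4 + q*(g + 2*q)) = 16 - 4*q*(g + 2*q))
R(Q, I(-12, n))/(-32885) = (16 - 4*132*(2*16*(1 - 12 + 16) + 2*132))/(-32885) = (16 - 4*132*(2*16*5 + 264))*(-1/32885) = (16 - 4*132*(160 + 264))*(-1/32885) = (16 - 4*132*424)*(-1/32885) = (16 - 223872)*(-1/32885) = -223856*(-1/32885) = 223856/32885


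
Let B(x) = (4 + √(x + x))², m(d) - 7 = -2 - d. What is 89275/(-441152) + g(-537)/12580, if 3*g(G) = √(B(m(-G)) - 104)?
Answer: -89275/441152 + √(-72 + I*√266)/9435 ≈ -0.20227 + 0.00090502*I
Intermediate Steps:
m(d) = 5 - d (m(d) = 7 + (-2 - d) = 5 - d)
B(x) = (4 + √2*√x)² (B(x) = (4 + √(2*x))² = (4 + √2*√x)²)
g(G) = √(-104 + (4 + √2*√(5 + G))²)/3 (g(G) = √((4 + √2*√(5 - (-1)*G))² - 104)/3 = √((4 + √2*√(5 + G))² - 104)/3 = √(-104 + (4 + √2*√(5 + G))²)/3)
89275/(-441152) + g(-537)/12580 = 89275/(-441152) + (√(-104 + (4 + √2*√(5 - 537))²)/3)/12580 = 89275*(-1/441152) + (√(-104 + (4 + √2*√(-532))²)/3)*(1/12580) = -89275/441152 + (√(-104 + (4 + √2*(2*I*√133))²)/3)*(1/12580) = -89275/441152 + (√(-104 + (4 + 2*I*√266)²)/3)*(1/12580) = -89275/441152 + √(-104 + (4 + 2*I*√266)²)/37740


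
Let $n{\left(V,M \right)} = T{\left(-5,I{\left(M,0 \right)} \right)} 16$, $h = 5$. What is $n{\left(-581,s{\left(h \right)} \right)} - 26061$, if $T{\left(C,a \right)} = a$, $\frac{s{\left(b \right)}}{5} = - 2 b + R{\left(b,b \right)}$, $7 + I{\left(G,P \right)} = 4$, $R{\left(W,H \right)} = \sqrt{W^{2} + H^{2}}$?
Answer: $-26109$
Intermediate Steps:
$R{\left(W,H \right)} = \sqrt{H^{2} + W^{2}}$
$I{\left(G,P \right)} = -3$ ($I{\left(G,P \right)} = -7 + 4 = -3$)
$s{\left(b \right)} = - 10 b + 5 \sqrt{2} \sqrt{b^{2}}$ ($s{\left(b \right)} = 5 \left(- 2 b + \sqrt{b^{2} + b^{2}}\right) = 5 \left(- 2 b + \sqrt{2 b^{2}}\right) = 5 \left(- 2 b + \sqrt{2} \sqrt{b^{2}}\right) = - 10 b + 5 \sqrt{2} \sqrt{b^{2}}$)
$n{\left(V,M \right)} = -48$ ($n{\left(V,M \right)} = \left(-3\right) 16 = -48$)
$n{\left(-581,s{\left(h \right)} \right)} - 26061 = -48 - 26061 = -26109$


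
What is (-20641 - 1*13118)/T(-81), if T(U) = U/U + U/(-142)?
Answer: -4793778/223 ≈ -21497.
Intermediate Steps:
T(U) = 1 - U/142 (T(U) = 1 + U*(-1/142) = 1 - U/142)
(-20641 - 1*13118)/T(-81) = (-20641 - 1*13118)/(1 - 1/142*(-81)) = (-20641 - 13118)/(1 + 81/142) = -33759/223/142 = -33759*142/223 = -4793778/223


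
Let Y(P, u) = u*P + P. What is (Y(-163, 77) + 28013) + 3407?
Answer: 18706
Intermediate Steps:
Y(P, u) = P + P*u (Y(P, u) = P*u + P = P + P*u)
(Y(-163, 77) + 28013) + 3407 = (-163*(1 + 77) + 28013) + 3407 = (-163*78 + 28013) + 3407 = (-12714 + 28013) + 3407 = 15299 + 3407 = 18706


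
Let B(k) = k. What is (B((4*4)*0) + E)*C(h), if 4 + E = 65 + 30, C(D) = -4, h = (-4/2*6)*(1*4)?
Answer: -364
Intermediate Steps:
h = -48 (h = (-4*½*6)*4 = -2*6*4 = -12*4 = -48)
E = 91 (E = -4 + (65 + 30) = -4 + 95 = 91)
(B((4*4)*0) + E)*C(h) = ((4*4)*0 + 91)*(-4) = (16*0 + 91)*(-4) = (0 + 91)*(-4) = 91*(-4) = -364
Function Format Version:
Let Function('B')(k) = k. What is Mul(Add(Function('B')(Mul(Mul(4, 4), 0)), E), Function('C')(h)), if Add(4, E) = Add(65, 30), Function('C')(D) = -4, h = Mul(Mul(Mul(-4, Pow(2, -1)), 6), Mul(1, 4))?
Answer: -364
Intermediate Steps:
h = -48 (h = Mul(Mul(Mul(-4, Rational(1, 2)), 6), 4) = Mul(Mul(-2, 6), 4) = Mul(-12, 4) = -48)
E = 91 (E = Add(-4, Add(65, 30)) = Add(-4, 95) = 91)
Mul(Add(Function('B')(Mul(Mul(4, 4), 0)), E), Function('C')(h)) = Mul(Add(Mul(Mul(4, 4), 0), 91), -4) = Mul(Add(Mul(16, 0), 91), -4) = Mul(Add(0, 91), -4) = Mul(91, -4) = -364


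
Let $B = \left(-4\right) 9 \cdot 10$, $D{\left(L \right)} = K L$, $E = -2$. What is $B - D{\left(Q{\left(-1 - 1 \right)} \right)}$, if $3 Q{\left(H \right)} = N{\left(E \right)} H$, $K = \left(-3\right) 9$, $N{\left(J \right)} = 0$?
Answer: $-360$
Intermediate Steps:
$K = -27$
$Q{\left(H \right)} = 0$ ($Q{\left(H \right)} = \frac{0 H}{3} = \frac{1}{3} \cdot 0 = 0$)
$D{\left(L \right)} = - 27 L$
$B = -360$ ($B = \left(-36\right) 10 = -360$)
$B - D{\left(Q{\left(-1 - 1 \right)} \right)} = -360 - \left(-27\right) 0 = -360 - 0 = -360 + 0 = -360$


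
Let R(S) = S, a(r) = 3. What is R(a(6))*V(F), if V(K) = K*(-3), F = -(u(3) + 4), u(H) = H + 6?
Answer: 117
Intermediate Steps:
u(H) = 6 + H
F = -13 (F = -((6 + 3) + 4) = -(9 + 4) = -1*13 = -13)
V(K) = -3*K
R(a(6))*V(F) = 3*(-3*(-13)) = 3*39 = 117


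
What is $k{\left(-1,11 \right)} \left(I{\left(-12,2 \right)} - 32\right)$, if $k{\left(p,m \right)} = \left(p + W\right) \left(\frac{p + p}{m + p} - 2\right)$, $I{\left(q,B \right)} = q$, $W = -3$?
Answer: $- \frac{1936}{5} \approx -387.2$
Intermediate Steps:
$k{\left(p,m \right)} = \left(-3 + p\right) \left(-2 + \frac{2 p}{m + p}\right)$ ($k{\left(p,m \right)} = \left(p - 3\right) \left(\frac{p + p}{m + p} - 2\right) = \left(-3 + p\right) \left(\frac{2 p}{m + p} - 2\right) = \left(-3 + p\right) \left(-2 + \frac{2 p}{m + p}\right)$)
$k{\left(-1,11 \right)} \left(I{\left(-12,2 \right)} - 32\right) = 2 \cdot 11 \frac{1}{11 - 1} \left(3 - -1\right) \left(-12 - 32\right) = 2 \cdot 11 \cdot \frac{1}{10} \left(3 + 1\right) \left(-44\right) = 2 \cdot 11 \cdot \frac{1}{10} \cdot 4 \left(-44\right) = \frac{44}{5} \left(-44\right) = - \frac{1936}{5}$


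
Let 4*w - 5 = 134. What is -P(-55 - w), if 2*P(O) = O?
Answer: 359/8 ≈ 44.875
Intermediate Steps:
w = 139/4 (w = 5/4 + (¼)*134 = 5/4 + 67/2 = 139/4 ≈ 34.750)
P(O) = O/2
-P(-55 - w) = -(-55 - 1*139/4)/2 = -(-55 - 139/4)/2 = -(-359)/(2*4) = -1*(-359/8) = 359/8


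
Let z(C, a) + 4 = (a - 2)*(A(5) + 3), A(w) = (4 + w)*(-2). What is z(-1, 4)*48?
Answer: -1632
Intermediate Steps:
A(w) = -8 - 2*w
z(C, a) = 26 - 15*a (z(C, a) = -4 + (a - 2)*((-8 - 2*5) + 3) = -4 + (-2 + a)*((-8 - 10) + 3) = -4 + (-2 + a)*(-18 + 3) = -4 + (-2 + a)*(-15) = -4 + (30 - 15*a) = 26 - 15*a)
z(-1, 4)*48 = (26 - 15*4)*48 = (26 - 60)*48 = -34*48 = -1632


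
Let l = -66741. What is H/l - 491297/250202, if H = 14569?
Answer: -36434846015/16698731682 ≈ -2.1819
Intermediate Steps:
H/l - 491297/250202 = 14569/(-66741) - 491297/250202 = 14569*(-1/66741) - 491297*1/250202 = -14569/66741 - 491297/250202 = -36434846015/16698731682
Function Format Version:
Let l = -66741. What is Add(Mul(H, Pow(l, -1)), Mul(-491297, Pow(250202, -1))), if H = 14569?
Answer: Rational(-36434846015, 16698731682) ≈ -2.1819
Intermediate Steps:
Add(Mul(H, Pow(l, -1)), Mul(-491297, Pow(250202, -1))) = Add(Mul(14569, Pow(-66741, -1)), Mul(-491297, Pow(250202, -1))) = Add(Mul(14569, Rational(-1, 66741)), Mul(-491297, Rational(1, 250202))) = Add(Rational(-14569, 66741), Rational(-491297, 250202)) = Rational(-36434846015, 16698731682)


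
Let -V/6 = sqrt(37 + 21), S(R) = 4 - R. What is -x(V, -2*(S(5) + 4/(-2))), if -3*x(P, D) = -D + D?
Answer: 0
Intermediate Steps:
V = -6*sqrt(58) (V = -6*sqrt(37 + 21) = -6*sqrt(58) ≈ -45.695)
x(P, D) = 0 (x(P, D) = -(-D + D)/3 = -1/3*0 = 0)
-x(V, -2*(S(5) + 4/(-2))) = -1*0 = 0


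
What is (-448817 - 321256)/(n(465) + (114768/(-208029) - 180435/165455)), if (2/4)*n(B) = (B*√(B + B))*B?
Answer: -739858289480390120924357/101750670231779168704955125107359 - 194827530256833955072183172850*√930/101750670231779168704955125107359 ≈ -0.058392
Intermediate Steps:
n(B) = 2*√2*B^(5/2) (n(B) = 2*((B*√(B + B))*B) = 2*((B*√(2*B))*B) = 2*((B*(√2*√B))*B) = 2*((√2*B^(3/2))*B) = 2*(√2*B^(5/2)) = 2*√2*B^(5/2))
(-448817 - 321256)/(n(465) + (114768/(-208029) - 180435/165455)) = (-448817 - 321256)/(2*√2*465^(5/2) + (114768/(-208029) - 180435/165455)) = -770073/(2*√2*(216225*√465) + (114768*(-1/208029) - 180435*1/165455)) = -770073/(432450*√930 + (-38256/69343 - 36087/33091)) = -770073/(432450*√930 - 3768310137/2294629213) = -770073/(-3768310137/2294629213 + 432450*√930)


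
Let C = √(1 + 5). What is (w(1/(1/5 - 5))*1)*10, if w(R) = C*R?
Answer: -25*√6/12 ≈ -5.1031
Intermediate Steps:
C = √6 ≈ 2.4495
w(R) = R*√6 (w(R) = √6*R = R*√6)
(w(1/(1/5 - 5))*1)*10 = ((√6/(1/5 - 5))*1)*10 = ((√6/(⅕ - 5))*1)*10 = ((√6/(-24/5))*1)*10 = (-5*√6/24*1)*10 = -5*√6/24*10 = -25*√6/12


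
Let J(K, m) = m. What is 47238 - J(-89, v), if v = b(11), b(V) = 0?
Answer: 47238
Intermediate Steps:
v = 0
47238 - J(-89, v) = 47238 - 1*0 = 47238 + 0 = 47238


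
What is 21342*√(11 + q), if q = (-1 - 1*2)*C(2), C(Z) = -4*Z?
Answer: 21342*√35 ≈ 1.2626e+5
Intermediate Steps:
q = 24 (q = (-1 - 1*2)*(-4*2) = (-1 - 2)*(-8) = -3*(-8) = 24)
21342*√(11 + q) = 21342*√(11 + 24) = 21342*√35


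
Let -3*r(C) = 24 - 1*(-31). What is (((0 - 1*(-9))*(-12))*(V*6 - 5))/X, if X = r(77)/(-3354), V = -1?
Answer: 1086696/5 ≈ 2.1734e+5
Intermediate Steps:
r(C) = -55/3 (r(C) = -(24 - 1*(-31))/3 = -(24 + 31)/3 = -1/3*55 = -55/3)
X = 55/10062 (X = -55/3/(-3354) = -55/3*(-1/3354) = 55/10062 ≈ 0.0054661)
(((0 - 1*(-9))*(-12))*(V*6 - 5))/X = (((0 - 1*(-9))*(-12))*(-1*6 - 5))/(55/10062) = (((0 + 9)*(-12))*(-6 - 5))*(10062/55) = ((9*(-12))*(-11))*(10062/55) = -108*(-11)*(10062/55) = 1188*(10062/55) = 1086696/5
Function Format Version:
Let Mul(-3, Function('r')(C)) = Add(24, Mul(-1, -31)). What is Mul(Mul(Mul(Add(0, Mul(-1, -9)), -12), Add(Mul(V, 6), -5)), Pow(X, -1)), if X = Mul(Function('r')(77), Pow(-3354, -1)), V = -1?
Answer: Rational(1086696, 5) ≈ 2.1734e+5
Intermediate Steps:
Function('r')(C) = Rational(-55, 3) (Function('r')(C) = Mul(Rational(-1, 3), Add(24, Mul(-1, -31))) = Mul(Rational(-1, 3), Add(24, 31)) = Mul(Rational(-1, 3), 55) = Rational(-55, 3))
X = Rational(55, 10062) (X = Mul(Rational(-55, 3), Pow(-3354, -1)) = Mul(Rational(-55, 3), Rational(-1, 3354)) = Rational(55, 10062) ≈ 0.0054661)
Mul(Mul(Mul(Add(0, Mul(-1, -9)), -12), Add(Mul(V, 6), -5)), Pow(X, -1)) = Mul(Mul(Mul(Add(0, Mul(-1, -9)), -12), Add(Mul(-1, 6), -5)), Pow(Rational(55, 10062), -1)) = Mul(Mul(Mul(Add(0, 9), -12), Add(-6, -5)), Rational(10062, 55)) = Mul(Mul(Mul(9, -12), -11), Rational(10062, 55)) = Mul(Mul(-108, -11), Rational(10062, 55)) = Mul(1188, Rational(10062, 55)) = Rational(1086696, 5)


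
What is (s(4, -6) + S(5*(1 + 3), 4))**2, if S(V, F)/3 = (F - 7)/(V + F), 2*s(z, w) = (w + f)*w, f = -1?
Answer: 27225/64 ≈ 425.39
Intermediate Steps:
s(z, w) = w*(-1 + w)/2 (s(z, w) = ((w - 1)*w)/2 = ((-1 + w)*w)/2 = (w*(-1 + w))/2 = w*(-1 + w)/2)
S(V, F) = 3*(-7 + F)/(F + V) (S(V, F) = 3*((F - 7)/(V + F)) = 3*((-7 + F)/(F + V)) = 3*(-7 + F)/(F + V))
(s(4, -6) + S(5*(1 + 3), 4))**2 = ((1/2)*(-6)*(-1 - 6) + 3*(-7 + 4)/(4 + 5*(1 + 3)))**2 = ((1/2)*(-6)*(-7) + 3*(-3)/(4 + 5*4))**2 = (21 + 3*(-3)/(4 + 20))**2 = (21 + 3*(-3)/24)**2 = (21 + 3*(1/24)*(-3))**2 = (21 - 3/8)**2 = (165/8)**2 = 27225/64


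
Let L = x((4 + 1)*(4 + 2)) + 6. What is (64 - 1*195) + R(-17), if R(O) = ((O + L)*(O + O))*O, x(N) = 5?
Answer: -3599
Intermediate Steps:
L = 11 (L = 5 + 6 = 11)
R(O) = 2*O²*(11 + O) (R(O) = ((O + 11)*(O + O))*O = ((11 + O)*(2*O))*O = (2*O*(11 + O))*O = 2*O²*(11 + O))
(64 - 1*195) + R(-17) = (64 - 1*195) + 2*(-17)²*(11 - 17) = (64 - 195) + 2*289*(-6) = -131 - 3468 = -3599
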